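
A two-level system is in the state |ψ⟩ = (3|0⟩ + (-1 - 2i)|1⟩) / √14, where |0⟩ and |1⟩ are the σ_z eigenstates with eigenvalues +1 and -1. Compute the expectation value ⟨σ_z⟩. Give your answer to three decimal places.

⟨σ_z⟩ = |a|² - |b|² divided by |a|²+|b|², with a, b the |0⟩, |1⟩ amplitudes.
= (9 - 5)/14 = 4/14.

0.286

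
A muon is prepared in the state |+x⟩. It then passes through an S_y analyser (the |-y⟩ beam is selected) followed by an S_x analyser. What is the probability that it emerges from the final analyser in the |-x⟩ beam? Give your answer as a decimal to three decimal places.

First analyser (S_y): from |+x⟩, P(|-y⟩) = 1/2.
After stage 1 the state is |-y⟩; P(|-x⟩) = |⟨-x|-y⟩|² = 1/2.
Joint probability = 1/2 × 1/2 = 0.250.

0.250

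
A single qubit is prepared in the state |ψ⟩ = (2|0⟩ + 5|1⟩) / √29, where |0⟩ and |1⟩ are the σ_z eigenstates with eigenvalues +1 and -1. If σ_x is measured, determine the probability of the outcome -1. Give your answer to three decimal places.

|-x⟩ = (|0⟩ - |1⟩)/√2, so ⟨-x|ψ⟩ = (-3) / (√2·√29).
P = |-3|² / 58 = 9/58.

0.155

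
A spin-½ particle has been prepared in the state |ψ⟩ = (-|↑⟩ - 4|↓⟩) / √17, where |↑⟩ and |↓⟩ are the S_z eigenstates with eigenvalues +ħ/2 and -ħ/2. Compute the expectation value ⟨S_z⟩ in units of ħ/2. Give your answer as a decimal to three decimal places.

⟨σ_z⟩ = |a|² - |b|² divided by |a|²+|b|², with a, b the |↑⟩, |↓⟩ amplitudes.
= (1 - 16)/17 = -15/17.
⟨S_z⟩ = (ħ/2)·⟨σ_z⟩.

-0.882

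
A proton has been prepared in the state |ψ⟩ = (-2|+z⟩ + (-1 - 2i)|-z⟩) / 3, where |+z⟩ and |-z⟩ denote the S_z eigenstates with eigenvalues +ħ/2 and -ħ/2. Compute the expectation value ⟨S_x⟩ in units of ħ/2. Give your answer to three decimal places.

⟨σ_x⟩ = 2 Re(a* b)/(|a|²+|b|²) with a = -2, b = (-1 - 2i).
a* b = (2 + 4i), so ⟨σ_x⟩ = 4/9.
⟨S_x⟩ = (ħ/2)·⟨σ_x⟩.

0.444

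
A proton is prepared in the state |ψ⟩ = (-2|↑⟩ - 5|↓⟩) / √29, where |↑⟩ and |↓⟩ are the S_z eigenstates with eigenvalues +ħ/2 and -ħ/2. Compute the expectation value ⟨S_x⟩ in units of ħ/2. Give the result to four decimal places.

⟨σ_x⟩ = 2 Re(a* b)/(|a|²+|b|²) with a = -2, b = -5.
a* b = 10, so ⟨σ_x⟩ = 20/29.
⟨S_x⟩ = (ħ/2)·⟨σ_x⟩.

0.6897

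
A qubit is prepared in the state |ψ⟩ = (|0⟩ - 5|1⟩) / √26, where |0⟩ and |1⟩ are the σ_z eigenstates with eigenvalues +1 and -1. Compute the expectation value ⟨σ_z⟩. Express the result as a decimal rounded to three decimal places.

-0.923

⟨σ_z⟩ = |a|² - |b|² divided by |a|²+|b|², with a, b the |0⟩, |1⟩ amplitudes.
= (1 - 25)/26 = -24/26.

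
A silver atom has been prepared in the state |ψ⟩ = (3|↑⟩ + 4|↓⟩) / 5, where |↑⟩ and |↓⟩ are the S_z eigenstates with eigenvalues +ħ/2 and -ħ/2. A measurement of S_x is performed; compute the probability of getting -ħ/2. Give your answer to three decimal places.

0.020

|-x⟩ = (|↑⟩ - |↓⟩)/√2, so ⟨-x|ψ⟩ = (-1) / (√2·5).
P = |-1|² / 50 = 1/50.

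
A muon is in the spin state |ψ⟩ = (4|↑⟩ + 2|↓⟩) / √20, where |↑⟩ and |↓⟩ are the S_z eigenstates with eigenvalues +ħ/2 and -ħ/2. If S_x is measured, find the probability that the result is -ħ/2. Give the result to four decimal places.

0.1000

|-x⟩ = (|↑⟩ - |↓⟩)/√2, so ⟨-x|ψ⟩ = (2) / (√2·√20).
P = |2|² / 40 = 4/40.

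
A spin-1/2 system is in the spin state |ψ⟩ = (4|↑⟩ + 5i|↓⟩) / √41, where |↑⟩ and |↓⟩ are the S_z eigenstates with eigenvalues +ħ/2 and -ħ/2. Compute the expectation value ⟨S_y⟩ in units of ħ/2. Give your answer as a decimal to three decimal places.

⟨σ_y⟩ = 2 Im(a* b)/(|a|²+|b|²) with a = 4, b = 5i.
a* b = 20i, so ⟨σ_y⟩ = 40/41.
⟨S_y⟩ = (ħ/2)·⟨σ_y⟩.

0.976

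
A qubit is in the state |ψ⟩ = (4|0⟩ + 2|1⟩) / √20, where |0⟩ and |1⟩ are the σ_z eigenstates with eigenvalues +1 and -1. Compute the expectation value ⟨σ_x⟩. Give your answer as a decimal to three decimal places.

⟨σ_x⟩ = 2 Re(a* b)/(|a|²+|b|²) with a = 4, b = 2.
a* b = 8, so ⟨σ_x⟩ = 16/20.

0.800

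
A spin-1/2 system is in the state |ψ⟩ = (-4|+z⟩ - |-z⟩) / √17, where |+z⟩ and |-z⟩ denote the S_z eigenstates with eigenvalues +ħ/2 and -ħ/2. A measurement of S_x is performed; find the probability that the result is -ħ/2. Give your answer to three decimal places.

0.265

|-x⟩ = (|+z⟩ - |-z⟩)/√2, so ⟨-x|ψ⟩ = (-3) / (√2·√17).
P = |-3|² / 34 = 9/34.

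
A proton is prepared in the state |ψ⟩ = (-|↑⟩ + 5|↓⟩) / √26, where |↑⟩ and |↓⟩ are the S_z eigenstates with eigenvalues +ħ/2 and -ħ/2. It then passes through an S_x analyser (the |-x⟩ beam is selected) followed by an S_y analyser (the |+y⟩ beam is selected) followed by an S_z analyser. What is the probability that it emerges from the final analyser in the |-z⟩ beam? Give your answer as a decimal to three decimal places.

First analyser (S_x): P(|-x⟩) = |⟨-x|ψ⟩|² = 36/52.
After stage 1 the state is |-x⟩; P(|+y⟩) = |⟨+y|-x⟩|² = 1/2.
After stage 2 the state is |+y⟩; P(|-z⟩) = |⟨-z|+y⟩|² = 1/2.
Joint probability = 36/52 × 1/2 × 1/2 = 0.173.

0.173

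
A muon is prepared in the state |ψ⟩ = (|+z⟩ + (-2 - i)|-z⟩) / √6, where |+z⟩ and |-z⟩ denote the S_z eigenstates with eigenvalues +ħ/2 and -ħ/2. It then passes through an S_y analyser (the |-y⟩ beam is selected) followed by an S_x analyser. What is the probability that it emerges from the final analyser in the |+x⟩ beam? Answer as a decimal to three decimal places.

0.333

First analyser (S_y): P(|-y⟩) = |⟨-y|ψ⟩|² = 8/12.
After stage 1 the state is |-y⟩; P(|+x⟩) = |⟨+x|-y⟩|² = 1/2.
Joint probability = 8/12 × 1/2 = 0.333.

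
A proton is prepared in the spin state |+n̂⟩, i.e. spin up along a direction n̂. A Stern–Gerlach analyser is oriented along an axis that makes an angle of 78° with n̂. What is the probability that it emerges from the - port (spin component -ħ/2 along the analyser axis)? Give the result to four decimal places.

0.3960

For spin-½, the probability of finding spin-up along an axis at angle θ to the initial spin direction is cos²(θ/2); spin-down is sin²(θ/2).
θ = 78°, so P = sin²(39°) ≈ 0.3960.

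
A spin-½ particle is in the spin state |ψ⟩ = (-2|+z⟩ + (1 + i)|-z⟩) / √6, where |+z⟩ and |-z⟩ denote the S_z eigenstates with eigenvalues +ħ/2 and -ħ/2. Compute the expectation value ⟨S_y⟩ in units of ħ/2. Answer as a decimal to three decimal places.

-0.667

⟨σ_y⟩ = 2 Im(a* b)/(|a|²+|b|²) with a = -2, b = (1 + i).
a* b = (-2 - 2i), so ⟨σ_y⟩ = -4/6.
⟨S_y⟩ = (ħ/2)·⟨σ_y⟩.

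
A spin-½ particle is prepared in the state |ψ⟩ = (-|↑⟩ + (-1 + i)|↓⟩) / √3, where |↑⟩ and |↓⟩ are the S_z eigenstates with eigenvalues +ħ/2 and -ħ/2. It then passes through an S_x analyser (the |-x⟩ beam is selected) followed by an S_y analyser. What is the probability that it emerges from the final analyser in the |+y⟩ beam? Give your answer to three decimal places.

0.083

First analyser (S_x): P(|-x⟩) = |⟨-x|ψ⟩|² = 1/6.
After stage 1 the state is |-x⟩; P(|+y⟩) = |⟨+y|-x⟩|² = 1/2.
Joint probability = 1/6 × 1/2 = 0.083.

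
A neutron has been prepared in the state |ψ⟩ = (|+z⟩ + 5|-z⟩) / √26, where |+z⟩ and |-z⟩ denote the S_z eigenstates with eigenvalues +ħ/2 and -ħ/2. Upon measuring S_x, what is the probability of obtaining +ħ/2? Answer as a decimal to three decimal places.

0.692

|+x⟩ = (|+z⟩ + |-z⟩)/√2, so ⟨+x|ψ⟩ = (6) / (√2·√26).
P = |6|² / 52 = 36/52.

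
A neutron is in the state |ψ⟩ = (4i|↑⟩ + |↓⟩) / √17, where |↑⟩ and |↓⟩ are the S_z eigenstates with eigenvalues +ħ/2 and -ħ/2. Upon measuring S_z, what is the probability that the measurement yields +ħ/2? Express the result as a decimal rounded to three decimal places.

0.941

The +ħ/2 outcome corresponds to |↑⟩. Its amplitude in |ψ⟩ is 4i/√17.
P = |4i|² / 17 = 16/17.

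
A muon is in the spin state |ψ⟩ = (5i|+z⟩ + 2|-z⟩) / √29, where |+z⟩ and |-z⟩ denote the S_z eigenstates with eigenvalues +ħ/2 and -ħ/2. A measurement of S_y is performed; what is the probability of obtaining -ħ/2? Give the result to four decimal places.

|-y⟩ = (|+z⟩ - i|-z⟩)/√2, so ⟨-y|ψ⟩ = (7i) / (√2·√29).
P = |7i|² / 58 = 49/58.

0.8448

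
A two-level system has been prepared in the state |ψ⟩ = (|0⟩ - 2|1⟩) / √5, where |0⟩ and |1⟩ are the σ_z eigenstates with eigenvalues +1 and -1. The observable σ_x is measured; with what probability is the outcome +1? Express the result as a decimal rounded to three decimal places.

0.100

|+x⟩ = (|0⟩ + |1⟩)/√2, so ⟨+x|ψ⟩ = (-1) / (√2·√5).
P = |-1|² / 10 = 1/10.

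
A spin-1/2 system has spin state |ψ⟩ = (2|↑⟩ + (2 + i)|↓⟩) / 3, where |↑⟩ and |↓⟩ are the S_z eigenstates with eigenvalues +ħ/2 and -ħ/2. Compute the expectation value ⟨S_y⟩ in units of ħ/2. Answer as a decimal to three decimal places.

⟨σ_y⟩ = 2 Im(a* b)/(|a|²+|b|²) with a = 2, b = (2 + i).
a* b = (4 + 2i), so ⟨σ_y⟩ = 4/9.
⟨S_y⟩ = (ħ/2)·⟨σ_y⟩.

0.444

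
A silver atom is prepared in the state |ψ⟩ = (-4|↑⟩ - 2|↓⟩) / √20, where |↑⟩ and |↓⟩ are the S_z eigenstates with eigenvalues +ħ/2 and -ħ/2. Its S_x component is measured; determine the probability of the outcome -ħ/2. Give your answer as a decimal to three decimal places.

|-x⟩ = (|↑⟩ - |↓⟩)/√2, so ⟨-x|ψ⟩ = (-2) / (√2·√20).
P = |-2|² / 40 = 4/40.

0.100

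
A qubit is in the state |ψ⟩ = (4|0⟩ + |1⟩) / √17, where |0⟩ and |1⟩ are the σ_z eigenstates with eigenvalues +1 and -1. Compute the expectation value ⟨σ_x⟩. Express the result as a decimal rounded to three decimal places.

0.471

⟨σ_x⟩ = 2 Re(a* b)/(|a|²+|b|²) with a = 4, b = 1.
a* b = 4, so ⟨σ_x⟩ = 8/17.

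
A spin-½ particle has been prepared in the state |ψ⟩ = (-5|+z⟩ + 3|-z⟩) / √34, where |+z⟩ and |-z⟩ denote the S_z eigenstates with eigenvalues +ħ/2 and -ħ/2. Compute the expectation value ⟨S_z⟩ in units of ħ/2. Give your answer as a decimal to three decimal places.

⟨σ_z⟩ = |a|² - |b|² divided by |a|²+|b|², with a, b the |+z⟩, |-z⟩ amplitudes.
= (25 - 9)/34 = 16/34.
⟨S_z⟩ = (ħ/2)·⟨σ_z⟩.

0.471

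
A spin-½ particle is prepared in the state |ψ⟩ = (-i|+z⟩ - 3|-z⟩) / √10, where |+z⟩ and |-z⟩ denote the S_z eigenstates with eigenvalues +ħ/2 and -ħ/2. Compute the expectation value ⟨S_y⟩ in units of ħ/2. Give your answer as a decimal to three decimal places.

⟨σ_y⟩ = 2 Im(a* b)/(|a|²+|b|²) with a = -i, b = -3.
a* b = -3i, so ⟨σ_y⟩ = -6/10.
⟨S_y⟩ = (ħ/2)·⟨σ_y⟩.

-0.600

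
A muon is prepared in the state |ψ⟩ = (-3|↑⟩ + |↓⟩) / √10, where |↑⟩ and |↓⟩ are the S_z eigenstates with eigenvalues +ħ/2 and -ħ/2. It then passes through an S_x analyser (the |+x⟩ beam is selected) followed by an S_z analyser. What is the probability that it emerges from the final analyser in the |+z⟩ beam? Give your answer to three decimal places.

First analyser (S_x): P(|+x⟩) = |⟨+x|ψ⟩|² = 4/20.
After stage 1 the state is |+x⟩; P(|+z⟩) = |⟨+z|+x⟩|² = 1/2.
Joint probability = 4/20 × 1/2 = 0.100.

0.100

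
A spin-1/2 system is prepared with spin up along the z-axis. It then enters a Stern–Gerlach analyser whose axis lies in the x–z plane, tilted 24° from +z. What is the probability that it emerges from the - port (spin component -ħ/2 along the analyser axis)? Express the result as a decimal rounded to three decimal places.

0.043

For spin-½, the probability of finding spin-up along an axis at angle θ to the initial spin direction is cos²(θ/2); spin-down is sin²(θ/2).
θ = 24°, so P = sin²(12°) ≈ 0.043.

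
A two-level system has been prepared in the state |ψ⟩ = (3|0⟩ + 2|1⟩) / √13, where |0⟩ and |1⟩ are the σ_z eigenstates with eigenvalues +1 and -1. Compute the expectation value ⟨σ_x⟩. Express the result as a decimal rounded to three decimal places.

⟨σ_x⟩ = 2 Re(a* b)/(|a|²+|b|²) with a = 3, b = 2.
a* b = 6, so ⟨σ_x⟩ = 12/13.

0.923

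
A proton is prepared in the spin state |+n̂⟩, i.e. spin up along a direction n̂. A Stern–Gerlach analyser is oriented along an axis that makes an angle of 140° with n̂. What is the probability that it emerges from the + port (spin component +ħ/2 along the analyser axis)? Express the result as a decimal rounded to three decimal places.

For spin-½, the probability of finding spin-up along an axis at angle θ to the initial spin direction is cos²(θ/2); spin-down is sin²(θ/2).
θ = 140°, so P = cos²(70°) ≈ 0.117.

0.117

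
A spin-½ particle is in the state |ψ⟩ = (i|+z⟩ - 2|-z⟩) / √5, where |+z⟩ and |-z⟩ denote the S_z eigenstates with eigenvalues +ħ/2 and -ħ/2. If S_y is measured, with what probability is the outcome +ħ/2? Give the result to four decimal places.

|+y⟩ = (|+z⟩ + i|-z⟩)/√2, so ⟨+y|ψ⟩ = (3i) / (√2·√5).
P = |3i|² / 10 = 9/10.

0.9000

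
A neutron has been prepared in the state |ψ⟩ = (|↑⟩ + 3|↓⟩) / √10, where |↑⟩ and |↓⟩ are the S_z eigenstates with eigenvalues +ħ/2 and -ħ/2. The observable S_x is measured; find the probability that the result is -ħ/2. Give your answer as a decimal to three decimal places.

|-x⟩ = (|↑⟩ - |↓⟩)/√2, so ⟨-x|ψ⟩ = (-2) / (√2·√10).
P = |-2|² / 20 = 4/20.

0.200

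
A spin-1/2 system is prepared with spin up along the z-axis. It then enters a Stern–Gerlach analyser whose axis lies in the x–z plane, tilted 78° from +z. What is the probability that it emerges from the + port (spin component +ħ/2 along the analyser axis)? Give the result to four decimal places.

0.6040

For spin-½, the probability of finding spin-up along an axis at angle θ to the initial spin direction is cos²(θ/2); spin-down is sin²(θ/2).
θ = 78°, so P = cos²(39°) ≈ 0.6040.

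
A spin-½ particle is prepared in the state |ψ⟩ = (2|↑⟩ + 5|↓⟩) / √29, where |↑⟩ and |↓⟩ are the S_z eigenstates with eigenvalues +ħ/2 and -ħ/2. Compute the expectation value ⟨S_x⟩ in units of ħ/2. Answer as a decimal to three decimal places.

⟨σ_x⟩ = 2 Re(a* b)/(|a|²+|b|²) with a = 2, b = 5.
a* b = 10, so ⟨σ_x⟩ = 20/29.
⟨S_x⟩ = (ħ/2)·⟨σ_x⟩.

0.690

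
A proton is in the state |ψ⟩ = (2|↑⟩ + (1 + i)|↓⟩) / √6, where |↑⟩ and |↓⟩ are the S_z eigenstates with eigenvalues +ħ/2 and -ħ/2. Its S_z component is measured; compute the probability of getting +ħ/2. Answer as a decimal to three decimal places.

The +ħ/2 outcome corresponds to |↑⟩. Its amplitude in |ψ⟩ is 2/√6.
P = |2|² / 6 = 4/6.

0.667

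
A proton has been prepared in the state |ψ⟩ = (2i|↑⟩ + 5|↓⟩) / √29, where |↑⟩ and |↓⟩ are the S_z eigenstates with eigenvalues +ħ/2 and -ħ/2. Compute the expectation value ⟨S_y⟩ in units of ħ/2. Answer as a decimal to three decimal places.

-0.690

⟨σ_y⟩ = 2 Im(a* b)/(|a|²+|b|²) with a = 2i, b = 5.
a* b = -10i, so ⟨σ_y⟩ = -20/29.
⟨S_y⟩ = (ħ/2)·⟨σ_y⟩.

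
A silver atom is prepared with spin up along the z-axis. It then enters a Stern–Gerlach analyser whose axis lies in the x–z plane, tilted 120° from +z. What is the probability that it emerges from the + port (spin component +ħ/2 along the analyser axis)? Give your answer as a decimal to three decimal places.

For spin-½, the probability of finding spin-up along an axis at angle θ to the initial spin direction is cos²(θ/2); spin-down is sin²(θ/2).
θ = 120°, so P = cos²(60°) ≈ 0.250.

0.250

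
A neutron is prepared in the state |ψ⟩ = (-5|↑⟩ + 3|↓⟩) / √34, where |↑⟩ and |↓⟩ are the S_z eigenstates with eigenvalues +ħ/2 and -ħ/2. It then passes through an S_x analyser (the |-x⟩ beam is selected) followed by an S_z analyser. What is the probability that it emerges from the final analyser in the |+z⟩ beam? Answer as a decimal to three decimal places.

0.471

First analyser (S_x): P(|-x⟩) = |⟨-x|ψ⟩|² = 64/68.
After stage 1 the state is |-x⟩; P(|+z⟩) = |⟨+z|-x⟩|² = 1/2.
Joint probability = 64/68 × 1/2 = 0.471.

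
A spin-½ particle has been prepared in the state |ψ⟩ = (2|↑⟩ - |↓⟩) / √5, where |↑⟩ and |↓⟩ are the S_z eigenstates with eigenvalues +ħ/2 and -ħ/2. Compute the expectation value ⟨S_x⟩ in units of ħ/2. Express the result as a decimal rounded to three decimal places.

⟨σ_x⟩ = 2 Re(a* b)/(|a|²+|b|²) with a = 2, b = -1.
a* b = -2, so ⟨σ_x⟩ = -4/5.
⟨S_x⟩ = (ħ/2)·⟨σ_x⟩.

-0.800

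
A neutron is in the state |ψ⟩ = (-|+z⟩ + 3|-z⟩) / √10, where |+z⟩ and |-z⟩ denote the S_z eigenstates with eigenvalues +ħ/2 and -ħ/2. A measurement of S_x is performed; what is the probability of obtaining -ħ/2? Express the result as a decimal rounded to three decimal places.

0.800

|-x⟩ = (|+z⟩ - |-z⟩)/√2, so ⟨-x|ψ⟩ = (-4) / (√2·√10).
P = |-4|² / 20 = 16/20.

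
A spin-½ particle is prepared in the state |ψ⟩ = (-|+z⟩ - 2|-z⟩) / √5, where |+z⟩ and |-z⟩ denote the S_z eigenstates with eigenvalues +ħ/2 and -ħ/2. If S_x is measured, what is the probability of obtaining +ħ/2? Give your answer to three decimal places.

0.900

|+x⟩ = (|+z⟩ + |-z⟩)/√2, so ⟨+x|ψ⟩ = (-3) / (√2·√5).
P = |-3|² / 10 = 9/10.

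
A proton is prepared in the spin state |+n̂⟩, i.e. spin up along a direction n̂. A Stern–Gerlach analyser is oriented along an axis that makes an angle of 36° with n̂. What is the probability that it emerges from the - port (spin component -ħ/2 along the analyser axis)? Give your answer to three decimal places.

0.095

For spin-½, the probability of finding spin-up along an axis at angle θ to the initial spin direction is cos²(θ/2); spin-down is sin²(θ/2).
θ = 36°, so P = sin²(18°) ≈ 0.095.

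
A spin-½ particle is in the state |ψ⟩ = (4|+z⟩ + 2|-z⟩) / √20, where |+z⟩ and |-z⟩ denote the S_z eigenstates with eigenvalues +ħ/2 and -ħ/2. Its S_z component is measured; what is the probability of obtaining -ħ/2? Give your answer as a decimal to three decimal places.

The -ħ/2 outcome corresponds to |-z⟩. Its amplitude in |ψ⟩ is 2/√20.
P = |2|² / 20 = 4/20.

0.200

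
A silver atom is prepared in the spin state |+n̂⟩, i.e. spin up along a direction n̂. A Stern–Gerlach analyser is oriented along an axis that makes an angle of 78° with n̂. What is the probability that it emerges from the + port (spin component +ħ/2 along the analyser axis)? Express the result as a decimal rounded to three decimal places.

0.604

For spin-½, the probability of finding spin-up along an axis at angle θ to the initial spin direction is cos²(θ/2); spin-down is sin²(θ/2).
θ = 78°, so P = cos²(39°) ≈ 0.604.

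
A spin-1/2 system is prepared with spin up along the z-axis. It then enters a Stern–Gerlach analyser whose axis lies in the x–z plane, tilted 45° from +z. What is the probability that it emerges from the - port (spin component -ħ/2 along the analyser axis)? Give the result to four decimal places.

0.1464

For spin-½, the probability of finding spin-up along an axis at angle θ to the initial spin direction is cos²(θ/2); spin-down is sin²(θ/2).
θ = 45°, so P = sin²(22.5°) ≈ 0.1464.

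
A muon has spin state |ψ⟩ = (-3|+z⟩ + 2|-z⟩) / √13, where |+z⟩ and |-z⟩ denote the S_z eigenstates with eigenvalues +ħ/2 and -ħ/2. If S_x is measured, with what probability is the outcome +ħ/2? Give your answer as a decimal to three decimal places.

|+x⟩ = (|+z⟩ + |-z⟩)/√2, so ⟨+x|ψ⟩ = (-1) / (√2·√13).
P = |-1|² / 26 = 1/26.

0.038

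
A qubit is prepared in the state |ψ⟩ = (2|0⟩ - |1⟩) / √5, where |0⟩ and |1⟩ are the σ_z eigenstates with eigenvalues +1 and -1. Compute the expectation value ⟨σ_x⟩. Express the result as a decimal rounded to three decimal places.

-0.800

⟨σ_x⟩ = 2 Re(a* b)/(|a|²+|b|²) with a = 2, b = -1.
a* b = -2, so ⟨σ_x⟩ = -4/5.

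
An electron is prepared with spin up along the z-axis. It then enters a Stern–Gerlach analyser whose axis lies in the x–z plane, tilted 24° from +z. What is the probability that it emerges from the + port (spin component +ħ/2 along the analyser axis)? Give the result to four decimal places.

For spin-½, the probability of finding spin-up along an axis at angle θ to the initial spin direction is cos²(θ/2); spin-down is sin²(θ/2).
θ = 24°, so P = cos²(12°) ≈ 0.9568.

0.9568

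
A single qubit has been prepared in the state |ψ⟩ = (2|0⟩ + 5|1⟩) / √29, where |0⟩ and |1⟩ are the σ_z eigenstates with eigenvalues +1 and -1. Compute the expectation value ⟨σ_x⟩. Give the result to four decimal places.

⟨σ_x⟩ = 2 Re(a* b)/(|a|²+|b|²) with a = 2, b = 5.
a* b = 10, so ⟨σ_x⟩ = 20/29.

0.6897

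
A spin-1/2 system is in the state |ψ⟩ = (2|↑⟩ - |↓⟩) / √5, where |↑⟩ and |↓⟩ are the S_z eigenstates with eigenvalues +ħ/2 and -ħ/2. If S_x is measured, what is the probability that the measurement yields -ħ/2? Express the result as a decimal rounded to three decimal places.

0.900

|-x⟩ = (|↑⟩ - |↓⟩)/√2, so ⟨-x|ψ⟩ = (3) / (√2·√5).
P = |3|² / 10 = 9/10.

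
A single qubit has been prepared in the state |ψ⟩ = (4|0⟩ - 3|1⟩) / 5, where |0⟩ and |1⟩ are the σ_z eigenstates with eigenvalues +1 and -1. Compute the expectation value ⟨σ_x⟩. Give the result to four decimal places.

⟨σ_x⟩ = 2 Re(a* b)/(|a|²+|b|²) with a = 4, b = -3.
a* b = -12, so ⟨σ_x⟩ = -24/25.

-0.9600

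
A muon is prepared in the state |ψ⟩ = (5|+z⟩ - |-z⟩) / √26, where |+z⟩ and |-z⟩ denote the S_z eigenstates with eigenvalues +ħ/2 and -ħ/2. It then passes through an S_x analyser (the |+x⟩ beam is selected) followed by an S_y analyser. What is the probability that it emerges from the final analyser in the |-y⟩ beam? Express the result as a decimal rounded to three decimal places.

0.154

First analyser (S_x): P(|+x⟩) = |⟨+x|ψ⟩|² = 16/52.
After stage 1 the state is |+x⟩; P(|-y⟩) = |⟨-y|+x⟩|² = 1/2.
Joint probability = 16/52 × 1/2 = 0.154.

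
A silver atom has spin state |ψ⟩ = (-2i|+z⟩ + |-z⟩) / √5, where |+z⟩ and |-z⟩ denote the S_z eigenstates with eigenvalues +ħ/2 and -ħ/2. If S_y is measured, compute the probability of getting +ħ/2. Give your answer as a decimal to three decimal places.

|+y⟩ = (|+z⟩ + i|-z⟩)/√2, so ⟨+y|ψ⟩ = (-3i) / (√2·√5).
P = |-3i|² / 10 = 9/10.

0.900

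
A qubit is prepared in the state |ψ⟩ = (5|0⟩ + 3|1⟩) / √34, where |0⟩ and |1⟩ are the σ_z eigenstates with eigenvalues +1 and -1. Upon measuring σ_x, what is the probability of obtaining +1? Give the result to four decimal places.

|+x⟩ = (|0⟩ + |1⟩)/√2, so ⟨+x|ψ⟩ = (8) / (√2·√34).
P = |8|² / 68 = 64/68.

0.9412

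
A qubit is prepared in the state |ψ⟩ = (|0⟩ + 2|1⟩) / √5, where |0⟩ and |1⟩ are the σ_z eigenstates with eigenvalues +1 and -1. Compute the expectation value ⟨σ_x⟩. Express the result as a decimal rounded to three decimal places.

⟨σ_x⟩ = 2 Re(a* b)/(|a|²+|b|²) with a = 1, b = 2.
a* b = 2, so ⟨σ_x⟩ = 4/5.

0.800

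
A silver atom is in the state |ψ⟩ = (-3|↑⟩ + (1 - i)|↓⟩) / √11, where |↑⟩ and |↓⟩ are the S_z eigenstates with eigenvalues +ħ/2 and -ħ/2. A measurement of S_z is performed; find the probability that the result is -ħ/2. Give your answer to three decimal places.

The -ħ/2 outcome corresponds to |↓⟩. Its amplitude in |ψ⟩ is (1 - i)/√11.
P = |1 - i|² / 11 = 2/11.

0.182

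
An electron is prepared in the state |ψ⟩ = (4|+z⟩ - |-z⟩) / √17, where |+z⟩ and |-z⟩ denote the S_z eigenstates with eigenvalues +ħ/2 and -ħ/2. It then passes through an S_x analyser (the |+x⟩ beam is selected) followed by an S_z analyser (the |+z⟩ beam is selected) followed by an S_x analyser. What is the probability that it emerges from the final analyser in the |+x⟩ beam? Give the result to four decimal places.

First analyser (S_x): P(|+x⟩) = |⟨+x|ψ⟩|² = 9/34.
After stage 1 the state is |+x⟩; P(|+z⟩) = |⟨+z|+x⟩|² = 1/2.
After stage 2 the state is |+z⟩; P(|+x⟩) = |⟨+x|+z⟩|² = 1/2.
Joint probability = 9/34 × 1/2 × 1/2 = 0.0662.

0.0662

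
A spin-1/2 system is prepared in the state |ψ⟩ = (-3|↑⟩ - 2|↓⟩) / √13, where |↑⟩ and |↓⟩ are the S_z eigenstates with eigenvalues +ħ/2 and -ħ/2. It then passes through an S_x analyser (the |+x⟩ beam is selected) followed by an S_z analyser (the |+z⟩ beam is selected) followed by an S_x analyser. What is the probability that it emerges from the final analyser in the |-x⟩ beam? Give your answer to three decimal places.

0.240

First analyser (S_x): P(|+x⟩) = |⟨+x|ψ⟩|² = 25/26.
After stage 1 the state is |+x⟩; P(|+z⟩) = |⟨+z|+x⟩|² = 1/2.
After stage 2 the state is |+z⟩; P(|-x⟩) = |⟨-x|+z⟩|² = 1/2.
Joint probability = 25/26 × 1/2 × 1/2 = 0.240.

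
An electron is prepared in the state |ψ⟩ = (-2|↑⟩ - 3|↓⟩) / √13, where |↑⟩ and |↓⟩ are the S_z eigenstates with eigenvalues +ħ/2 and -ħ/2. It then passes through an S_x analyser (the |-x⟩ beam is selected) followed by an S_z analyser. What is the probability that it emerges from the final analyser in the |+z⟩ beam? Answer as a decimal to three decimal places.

First analyser (S_x): P(|-x⟩) = |⟨-x|ψ⟩|² = 1/26.
After stage 1 the state is |-x⟩; P(|+z⟩) = |⟨+z|-x⟩|² = 1/2.
Joint probability = 1/26 × 1/2 = 0.019.

0.019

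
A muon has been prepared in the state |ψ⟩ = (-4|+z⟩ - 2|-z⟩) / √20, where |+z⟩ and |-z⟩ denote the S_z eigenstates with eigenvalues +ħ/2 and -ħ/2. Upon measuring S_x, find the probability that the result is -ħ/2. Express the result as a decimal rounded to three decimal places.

0.100

|-x⟩ = (|+z⟩ - |-z⟩)/√2, so ⟨-x|ψ⟩ = (-2) / (√2·√20).
P = |-2|² / 40 = 4/40.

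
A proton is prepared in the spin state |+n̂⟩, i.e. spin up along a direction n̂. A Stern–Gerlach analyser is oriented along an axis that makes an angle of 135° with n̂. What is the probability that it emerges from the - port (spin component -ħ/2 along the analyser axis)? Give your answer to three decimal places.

For spin-½, the probability of finding spin-up along an axis at angle θ to the initial spin direction is cos²(θ/2); spin-down is sin²(θ/2).
θ = 135°, so P = sin²(67.5°) ≈ 0.854.

0.854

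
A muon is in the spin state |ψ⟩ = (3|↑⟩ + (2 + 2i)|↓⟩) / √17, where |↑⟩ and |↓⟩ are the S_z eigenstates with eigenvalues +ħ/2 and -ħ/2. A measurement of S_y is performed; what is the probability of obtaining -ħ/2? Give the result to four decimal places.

0.1471

|-y⟩ = (|↑⟩ - i|↓⟩)/√2, so ⟨-y|ψ⟩ = (1 + 2i) / (√2·√17).
P = |1 + 2i|² / 34 = 5/34.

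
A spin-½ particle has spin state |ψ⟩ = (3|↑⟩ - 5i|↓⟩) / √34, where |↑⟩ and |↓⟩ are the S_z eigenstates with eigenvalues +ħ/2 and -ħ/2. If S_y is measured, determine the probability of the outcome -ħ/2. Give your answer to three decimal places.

0.941

|-y⟩ = (|↑⟩ - i|↓⟩)/√2, so ⟨-y|ψ⟩ = (8) / (√2·√34).
P = |8|² / 68 = 64/68.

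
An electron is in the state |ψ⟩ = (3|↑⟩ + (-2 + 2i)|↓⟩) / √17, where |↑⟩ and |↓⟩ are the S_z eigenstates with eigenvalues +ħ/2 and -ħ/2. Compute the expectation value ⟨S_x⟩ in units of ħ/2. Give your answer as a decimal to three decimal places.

-0.706

⟨σ_x⟩ = 2 Re(a* b)/(|a|²+|b|²) with a = 3, b = (-2 + 2i).
a* b = (-6 + 6i), so ⟨σ_x⟩ = -12/17.
⟨S_x⟩ = (ħ/2)·⟨σ_x⟩.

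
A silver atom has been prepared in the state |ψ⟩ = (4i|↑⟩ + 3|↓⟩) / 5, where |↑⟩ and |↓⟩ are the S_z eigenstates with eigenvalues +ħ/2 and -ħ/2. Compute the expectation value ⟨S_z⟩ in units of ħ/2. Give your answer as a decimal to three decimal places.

⟨σ_z⟩ = |a|² - |b|² divided by |a|²+|b|², with a, b the |↑⟩, |↓⟩ amplitudes.
= (16 - 9)/25 = 7/25.
⟨S_z⟩ = (ħ/2)·⟨σ_z⟩.

0.280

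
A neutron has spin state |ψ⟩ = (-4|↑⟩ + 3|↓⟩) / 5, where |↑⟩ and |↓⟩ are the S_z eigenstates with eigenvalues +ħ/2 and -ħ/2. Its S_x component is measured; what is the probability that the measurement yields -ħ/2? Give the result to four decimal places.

|-x⟩ = (|↑⟩ - |↓⟩)/√2, so ⟨-x|ψ⟩ = (-7) / (√2·5).
P = |-7|² / 50 = 49/50.

0.9800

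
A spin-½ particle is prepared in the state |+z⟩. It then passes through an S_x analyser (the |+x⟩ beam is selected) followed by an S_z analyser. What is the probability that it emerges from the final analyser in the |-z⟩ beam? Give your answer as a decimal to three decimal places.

0.250

First analyser (S_x): from |+z⟩, P(|+x⟩) = 1/2.
After stage 1 the state is |+x⟩; P(|-z⟩) = |⟨-z|+x⟩|² = 1/2.
Joint probability = 1/2 × 1/2 = 0.250.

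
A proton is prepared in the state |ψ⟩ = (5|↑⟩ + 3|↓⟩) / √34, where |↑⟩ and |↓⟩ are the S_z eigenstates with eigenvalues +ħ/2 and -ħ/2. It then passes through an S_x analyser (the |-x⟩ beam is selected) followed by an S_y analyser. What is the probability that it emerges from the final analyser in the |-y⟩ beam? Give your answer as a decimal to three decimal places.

First analyser (S_x): P(|-x⟩) = |⟨-x|ψ⟩|² = 4/68.
After stage 1 the state is |-x⟩; P(|-y⟩) = |⟨-y|-x⟩|² = 1/2.
Joint probability = 4/68 × 1/2 = 0.029.

0.029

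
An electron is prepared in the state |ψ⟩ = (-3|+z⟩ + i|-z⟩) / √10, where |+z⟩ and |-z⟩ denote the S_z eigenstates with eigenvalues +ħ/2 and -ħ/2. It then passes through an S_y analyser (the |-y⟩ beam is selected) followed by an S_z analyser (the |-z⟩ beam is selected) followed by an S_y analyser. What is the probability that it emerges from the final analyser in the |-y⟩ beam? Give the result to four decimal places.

0.2000

First analyser (S_y): P(|-y⟩) = |⟨-y|ψ⟩|² = 16/20.
After stage 1 the state is |-y⟩; P(|-z⟩) = |⟨-z|-y⟩|² = 1/2.
After stage 2 the state is |-z⟩; P(|-y⟩) = |⟨-y|-z⟩|² = 1/2.
Joint probability = 16/20 × 1/2 × 1/2 = 0.2000.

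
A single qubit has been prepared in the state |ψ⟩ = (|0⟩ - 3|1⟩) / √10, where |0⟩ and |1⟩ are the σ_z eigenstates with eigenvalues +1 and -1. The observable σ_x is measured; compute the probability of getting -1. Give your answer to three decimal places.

0.800

|-x⟩ = (|0⟩ - |1⟩)/√2, so ⟨-x|ψ⟩ = (4) / (√2·√10).
P = |4|² / 20 = 16/20.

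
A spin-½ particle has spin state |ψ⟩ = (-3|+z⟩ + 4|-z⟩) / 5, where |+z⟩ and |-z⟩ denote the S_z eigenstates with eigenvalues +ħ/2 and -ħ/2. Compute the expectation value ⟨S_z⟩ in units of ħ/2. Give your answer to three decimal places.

-0.280

⟨σ_z⟩ = |a|² - |b|² divided by |a|²+|b|², with a, b the |+z⟩, |-z⟩ amplitudes.
= (9 - 16)/25 = -7/25.
⟨S_z⟩ = (ħ/2)·⟨σ_z⟩.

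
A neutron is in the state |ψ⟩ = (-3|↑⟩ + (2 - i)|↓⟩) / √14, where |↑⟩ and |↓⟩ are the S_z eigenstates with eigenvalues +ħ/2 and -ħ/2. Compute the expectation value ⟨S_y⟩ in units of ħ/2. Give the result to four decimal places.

0.4286

⟨σ_y⟩ = 2 Im(a* b)/(|a|²+|b|²) with a = -3, b = (2 - i).
a* b = (-6 + 3i), so ⟨σ_y⟩ = 6/14.
⟨S_y⟩ = (ħ/2)·⟨σ_y⟩.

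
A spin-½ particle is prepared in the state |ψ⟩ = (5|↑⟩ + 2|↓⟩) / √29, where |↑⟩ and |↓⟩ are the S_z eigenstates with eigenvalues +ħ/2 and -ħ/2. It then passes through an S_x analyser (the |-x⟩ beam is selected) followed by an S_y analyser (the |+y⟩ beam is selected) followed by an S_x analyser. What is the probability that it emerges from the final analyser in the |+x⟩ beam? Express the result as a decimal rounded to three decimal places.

0.039

First analyser (S_x): P(|-x⟩) = |⟨-x|ψ⟩|² = 9/58.
After stage 1 the state is |-x⟩; P(|+y⟩) = |⟨+y|-x⟩|² = 1/2.
After stage 2 the state is |+y⟩; P(|+x⟩) = |⟨+x|+y⟩|² = 1/2.
Joint probability = 9/58 × 1/2 × 1/2 = 0.039.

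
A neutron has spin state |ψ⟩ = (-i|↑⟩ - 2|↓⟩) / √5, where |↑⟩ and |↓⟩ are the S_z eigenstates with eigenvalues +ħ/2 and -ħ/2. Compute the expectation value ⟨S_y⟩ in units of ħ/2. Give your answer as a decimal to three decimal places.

⟨σ_y⟩ = 2 Im(a* b)/(|a|²+|b|²) with a = -i, b = -2.
a* b = -2i, so ⟨σ_y⟩ = -4/5.
⟨S_y⟩ = (ħ/2)·⟨σ_y⟩.

-0.800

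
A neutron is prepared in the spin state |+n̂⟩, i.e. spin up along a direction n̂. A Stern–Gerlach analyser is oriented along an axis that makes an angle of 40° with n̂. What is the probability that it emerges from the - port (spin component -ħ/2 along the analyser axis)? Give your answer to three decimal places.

0.117

For spin-½, the probability of finding spin-up along an axis at angle θ to the initial spin direction is cos²(θ/2); spin-down is sin²(θ/2).
θ = 40°, so P = sin²(20°) ≈ 0.117.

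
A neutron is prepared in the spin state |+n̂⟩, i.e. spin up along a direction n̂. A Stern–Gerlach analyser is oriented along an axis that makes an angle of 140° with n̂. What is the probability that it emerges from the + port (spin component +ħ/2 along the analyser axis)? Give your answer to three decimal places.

0.117

For spin-½, the probability of finding spin-up along an axis at angle θ to the initial spin direction is cos²(θ/2); spin-down is sin²(θ/2).
θ = 140°, so P = cos²(70°) ≈ 0.117.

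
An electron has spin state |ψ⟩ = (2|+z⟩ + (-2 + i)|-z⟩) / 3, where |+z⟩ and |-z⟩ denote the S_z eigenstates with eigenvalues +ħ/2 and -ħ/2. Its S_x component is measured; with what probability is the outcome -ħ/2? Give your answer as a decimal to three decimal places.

0.944

|-x⟩ = (|+z⟩ - |-z⟩)/√2, so ⟨-x|ψ⟩ = (4 - i) / (√2·3).
P = |4 - i|² / 18 = 17/18.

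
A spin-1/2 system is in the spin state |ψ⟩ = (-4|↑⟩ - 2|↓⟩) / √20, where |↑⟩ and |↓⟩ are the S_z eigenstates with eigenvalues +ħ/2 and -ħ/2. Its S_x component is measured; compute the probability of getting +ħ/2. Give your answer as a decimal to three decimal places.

0.900

|+x⟩ = (|↑⟩ + |↓⟩)/√2, so ⟨+x|ψ⟩ = (-6) / (√2·√20).
P = |-6|² / 40 = 36/40.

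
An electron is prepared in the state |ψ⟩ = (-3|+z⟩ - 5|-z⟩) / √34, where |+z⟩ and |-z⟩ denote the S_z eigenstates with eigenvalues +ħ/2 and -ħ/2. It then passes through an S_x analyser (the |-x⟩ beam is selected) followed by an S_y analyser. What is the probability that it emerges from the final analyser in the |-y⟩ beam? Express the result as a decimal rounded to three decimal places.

First analyser (S_x): P(|-x⟩) = |⟨-x|ψ⟩|² = 4/68.
After stage 1 the state is |-x⟩; P(|-y⟩) = |⟨-y|-x⟩|² = 1/2.
Joint probability = 4/68 × 1/2 = 0.029.

0.029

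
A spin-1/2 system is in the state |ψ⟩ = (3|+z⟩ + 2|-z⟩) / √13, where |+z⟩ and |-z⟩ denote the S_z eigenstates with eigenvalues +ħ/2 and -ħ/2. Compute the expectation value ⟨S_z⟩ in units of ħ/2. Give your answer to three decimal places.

0.385

⟨σ_z⟩ = |a|² - |b|² divided by |a|²+|b|², with a, b the |+z⟩, |-z⟩ amplitudes.
= (9 - 4)/13 = 5/13.
⟨S_z⟩ = (ħ/2)·⟨σ_z⟩.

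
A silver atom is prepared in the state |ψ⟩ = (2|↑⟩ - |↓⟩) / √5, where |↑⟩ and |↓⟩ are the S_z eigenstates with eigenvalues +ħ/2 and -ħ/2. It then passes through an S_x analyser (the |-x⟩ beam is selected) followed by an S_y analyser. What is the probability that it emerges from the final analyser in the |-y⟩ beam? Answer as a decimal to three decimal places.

First analyser (S_x): P(|-x⟩) = |⟨-x|ψ⟩|² = 9/10.
After stage 1 the state is |-x⟩; P(|-y⟩) = |⟨-y|-x⟩|² = 1/2.
Joint probability = 9/10 × 1/2 = 0.450.

0.450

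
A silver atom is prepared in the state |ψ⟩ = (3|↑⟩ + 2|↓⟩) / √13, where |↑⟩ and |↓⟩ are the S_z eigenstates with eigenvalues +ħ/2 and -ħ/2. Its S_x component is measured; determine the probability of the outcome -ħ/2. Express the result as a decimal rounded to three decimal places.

|-x⟩ = (|↑⟩ - |↓⟩)/√2, so ⟨-x|ψ⟩ = (1) / (√2·√13).
P = |1|² / 26 = 1/26.

0.038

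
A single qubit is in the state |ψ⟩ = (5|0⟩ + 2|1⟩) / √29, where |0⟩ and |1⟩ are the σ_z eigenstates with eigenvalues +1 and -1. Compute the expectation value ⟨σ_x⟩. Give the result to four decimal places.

0.6897

⟨σ_x⟩ = 2 Re(a* b)/(|a|²+|b|²) with a = 5, b = 2.
a* b = 10, so ⟨σ_x⟩ = 20/29.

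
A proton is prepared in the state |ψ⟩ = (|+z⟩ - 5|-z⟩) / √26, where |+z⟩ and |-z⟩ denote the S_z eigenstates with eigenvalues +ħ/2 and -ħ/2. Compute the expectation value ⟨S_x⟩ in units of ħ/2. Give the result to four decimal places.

-0.3846

⟨σ_x⟩ = 2 Re(a* b)/(|a|²+|b|²) with a = 1, b = -5.
a* b = -5, so ⟨σ_x⟩ = -10/26.
⟨S_x⟩ = (ħ/2)·⟨σ_x⟩.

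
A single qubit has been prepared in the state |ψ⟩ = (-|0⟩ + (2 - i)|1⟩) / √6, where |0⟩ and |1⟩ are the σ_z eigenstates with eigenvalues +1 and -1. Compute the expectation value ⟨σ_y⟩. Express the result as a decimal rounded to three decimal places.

⟨σ_y⟩ = 2 Im(a* b)/(|a|²+|b|²) with a = -1, b = (2 - i).
a* b = (-2 + i), so ⟨σ_y⟩ = 2/6.

0.333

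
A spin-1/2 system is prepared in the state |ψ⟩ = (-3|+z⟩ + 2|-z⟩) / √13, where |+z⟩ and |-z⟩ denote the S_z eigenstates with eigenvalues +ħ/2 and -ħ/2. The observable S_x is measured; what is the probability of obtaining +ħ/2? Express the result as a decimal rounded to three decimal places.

|+x⟩ = (|+z⟩ + |-z⟩)/√2, so ⟨+x|ψ⟩ = (-1) / (√2·√13).
P = |-1|² / 26 = 1/26.

0.038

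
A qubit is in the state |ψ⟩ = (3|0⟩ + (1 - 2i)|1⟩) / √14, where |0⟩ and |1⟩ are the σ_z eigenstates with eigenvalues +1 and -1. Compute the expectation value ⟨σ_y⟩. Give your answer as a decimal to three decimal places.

-0.857

⟨σ_y⟩ = 2 Im(a* b)/(|a|²+|b|²) with a = 3, b = (1 - 2i).
a* b = (3 - 6i), so ⟨σ_y⟩ = -12/14.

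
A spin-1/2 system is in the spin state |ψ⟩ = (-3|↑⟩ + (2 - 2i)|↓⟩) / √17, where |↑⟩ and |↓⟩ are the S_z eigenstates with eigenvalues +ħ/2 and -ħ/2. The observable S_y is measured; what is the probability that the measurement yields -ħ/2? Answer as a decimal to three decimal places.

|-y⟩ = (|↑⟩ - i|↓⟩)/√2, so ⟨-y|ψ⟩ = (-1 + 2i) / (√2·√17).
P = |-1 + 2i|² / 34 = 5/34.

0.147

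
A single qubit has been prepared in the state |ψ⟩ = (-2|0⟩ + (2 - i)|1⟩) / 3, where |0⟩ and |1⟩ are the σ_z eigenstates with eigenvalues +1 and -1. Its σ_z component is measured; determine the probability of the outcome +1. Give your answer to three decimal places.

0.444

The +1 outcome corresponds to |0⟩. Its amplitude in |ψ⟩ is -2/3.
P = |-2|² / 9 = 4/9.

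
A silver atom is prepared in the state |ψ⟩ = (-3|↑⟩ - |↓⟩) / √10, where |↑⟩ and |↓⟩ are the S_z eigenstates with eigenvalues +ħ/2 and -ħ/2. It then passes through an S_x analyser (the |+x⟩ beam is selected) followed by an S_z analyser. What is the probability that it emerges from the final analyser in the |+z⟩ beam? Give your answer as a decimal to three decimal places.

First analyser (S_x): P(|+x⟩) = |⟨+x|ψ⟩|² = 16/20.
After stage 1 the state is |+x⟩; P(|+z⟩) = |⟨+z|+x⟩|² = 1/2.
Joint probability = 16/20 × 1/2 = 0.400.

0.400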